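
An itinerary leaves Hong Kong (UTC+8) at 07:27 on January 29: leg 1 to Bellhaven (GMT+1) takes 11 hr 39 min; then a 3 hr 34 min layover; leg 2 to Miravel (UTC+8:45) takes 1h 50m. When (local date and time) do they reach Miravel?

01:15 on January 30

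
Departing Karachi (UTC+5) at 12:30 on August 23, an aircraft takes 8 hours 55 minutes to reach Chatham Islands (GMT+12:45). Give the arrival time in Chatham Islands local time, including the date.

05:10 on Aug 24

Convert departure to UTC: 12:30 − 5:00 = 07:30 UTC on Aug 23.
Add 8 hours and 55 minutes travel time → 16:25 UTC.
Chatham Islands is UTC+12:45, so local arrival = 16:25 + 12:45 = 05:10 on Aug 24.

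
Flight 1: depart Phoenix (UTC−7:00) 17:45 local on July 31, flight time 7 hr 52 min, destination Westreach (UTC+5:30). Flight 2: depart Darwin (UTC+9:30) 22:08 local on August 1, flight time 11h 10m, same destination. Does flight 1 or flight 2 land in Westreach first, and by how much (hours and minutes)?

the first, by 15 hours 11 minutes

Flight 1 in UTC: 17:45 + 7:00 = 00:45 on Aug 1.
+7 hours and 52 minutes → arrive 08:37 UTC on Aug 1.
Flight 2 in UTC: 22:08 − 9:30 = 12:38 on Aug 1.
+11 hours 10 minutes → arrive 23:48 UTC on Aug 1.
Flight 1 lands earlier by 15 hours 11 minutes.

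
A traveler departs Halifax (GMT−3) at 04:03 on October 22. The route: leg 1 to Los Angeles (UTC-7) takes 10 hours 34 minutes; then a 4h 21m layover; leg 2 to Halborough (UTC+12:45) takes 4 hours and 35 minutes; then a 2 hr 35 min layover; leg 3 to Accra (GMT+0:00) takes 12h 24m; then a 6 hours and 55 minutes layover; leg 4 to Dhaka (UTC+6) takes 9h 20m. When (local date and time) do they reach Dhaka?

15:47 on October 24

Convert departure to UTC: 04:03 + 3:00 = 07:03 UTC on Oct 22.
Add 10 hours and 34 minutes leg 1 → 17:37 UTC.
Add 4 hours 21 minutes layover in Los Angeles → 21:58 UTC.
Add 4 hours and 35 minutes leg 2 → 02:33 UTC (Oct 23).
Add 2 hours 35 minutes layover in Halborough → 05:08 UTC.
Add 12 hours 24 minutes leg 3 → 17:32 UTC.
Add 6 hours 55 minutes layover in Accra → 00:27 UTC (Oct 24).
Add 9 hours and 20 minutes leg 4 → 09:47 UTC.
Dhaka is UTC+6:00, so local arrival = 09:47 + 6:00 = 15:47 on Oct 24.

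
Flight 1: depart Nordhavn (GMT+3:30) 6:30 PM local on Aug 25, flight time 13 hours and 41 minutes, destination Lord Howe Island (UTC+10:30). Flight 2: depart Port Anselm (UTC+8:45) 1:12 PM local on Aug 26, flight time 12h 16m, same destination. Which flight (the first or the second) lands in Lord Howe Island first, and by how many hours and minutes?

Flight 1 in UTC: 6:30 PM − 3:30 = 3:00 PM on Aug 25.
+13 hours and 41 minutes → arrive 4:41 AM UTC on Aug 26.
Flight 2 in UTC: 1:12 PM − 8:45 = 4:27 AM on Aug 26.
+12 hours 16 minutes → arrive 4:43 PM UTC on Aug 26.
Flight 1 lands earlier by 12 hours 2 minutes.

the first, by 12 hours 2 minutes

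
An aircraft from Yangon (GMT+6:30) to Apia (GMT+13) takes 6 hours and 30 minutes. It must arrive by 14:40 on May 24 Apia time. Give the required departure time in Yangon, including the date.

Target arrival in UTC: 14:40 − 13:00 = 01:40 on May 24.
Subtract 6 hours and 30 minutes → departure 19:10 UTC on May 23.
Yangon is UTC+6:30: 19:10 + 6:30 = 01:40 on May 24.

01:40 on May 24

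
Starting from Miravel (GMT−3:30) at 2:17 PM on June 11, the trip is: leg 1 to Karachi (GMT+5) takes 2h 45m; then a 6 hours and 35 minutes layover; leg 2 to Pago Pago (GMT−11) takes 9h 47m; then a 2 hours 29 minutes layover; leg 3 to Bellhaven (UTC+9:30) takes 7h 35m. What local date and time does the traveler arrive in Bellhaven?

8:28 AM on June 13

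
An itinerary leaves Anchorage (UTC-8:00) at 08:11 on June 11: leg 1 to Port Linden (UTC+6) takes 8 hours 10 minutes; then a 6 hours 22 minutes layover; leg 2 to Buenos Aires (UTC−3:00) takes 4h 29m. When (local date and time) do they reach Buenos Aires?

Convert departure to UTC: 08:11 + 8:00 = 16:11 UTC on Jun 11.
Add 8 hours and 10 minutes leg 1 → 00:21 UTC (Jun 12).
Add 6 hours and 22 minutes layover in Port Linden → 06:43 UTC.
Add 4 hours and 29 minutes leg 2 → 11:12 UTC.
Buenos Aires is UTC−3:00, so local arrival = 11:12 − 3:00 = 08:12 on Jun 12.

08:12 on June 12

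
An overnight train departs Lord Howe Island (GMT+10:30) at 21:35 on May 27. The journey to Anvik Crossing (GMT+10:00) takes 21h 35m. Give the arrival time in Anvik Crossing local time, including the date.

18:40 on May 28

Convert departure to UTC: 21:35 − 10:30 = 11:05 UTC on May 27.
Add 21 hours 35 minutes travel time → 08:40 UTC (May 28).
Anvik Crossing is UTC+10:00, so local arrival = 08:40 + 10:00 = 18:40 on May 28.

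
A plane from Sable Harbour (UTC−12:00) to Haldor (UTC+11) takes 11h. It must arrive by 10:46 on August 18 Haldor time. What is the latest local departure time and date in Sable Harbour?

Target arrival in UTC: 10:46 − 11:00 = 23:46 on Aug 17.
Subtract 11 hours → departure 12:46 UTC on Aug 17.
Sable Harbour is UTC−12:00: 12:46 − 12:00 = 00:46 on Aug 17.

00:46 on Aug 17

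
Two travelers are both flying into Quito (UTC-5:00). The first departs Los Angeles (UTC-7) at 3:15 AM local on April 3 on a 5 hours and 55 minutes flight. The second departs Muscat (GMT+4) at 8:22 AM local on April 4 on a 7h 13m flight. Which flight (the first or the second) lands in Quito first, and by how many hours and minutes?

Flight 1 in UTC: 3:15 AM + 7:00 = 10:15 AM on Apr 3.
+5 hours 55 minutes → arrive 4:10 PM UTC on Apr 3.
Flight 2 in UTC: 8:22 AM − 4:00 = 4:22 AM on Apr 4.
+7 hours and 13 minutes → arrive 11:35 AM UTC on Apr 4.
Flight 1 lands earlier by 19 hours 25 minutes.

the first, by 19 hours 25 minutes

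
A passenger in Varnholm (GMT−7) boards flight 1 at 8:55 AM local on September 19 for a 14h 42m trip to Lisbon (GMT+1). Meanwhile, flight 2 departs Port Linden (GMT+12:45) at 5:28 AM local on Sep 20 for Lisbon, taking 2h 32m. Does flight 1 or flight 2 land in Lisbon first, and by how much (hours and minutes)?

the second, by 11 hours 22 minutes

Flight 1 in UTC: 8:55 AM + 7:00 = 3:55 PM on Sep 19.
+14 hours and 42 minutes → arrive 6:37 AM UTC on Sep 20.
Flight 2 in UTC: 5:28 AM − 12:45 = 4:43 PM on Sep 19.
+2 hours and 32 minutes → arrive 7:15 PM UTC on Sep 19.
Flight 2 lands earlier by 11 hours 22 minutes.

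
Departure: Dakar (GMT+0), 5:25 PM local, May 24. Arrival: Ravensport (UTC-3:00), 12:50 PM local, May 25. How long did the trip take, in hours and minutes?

Departure is already UTC: 5:25 PM on May 24.
Arrival in UTC: 12:50 PM + 3:00 = 3:50 PM on May 25.
Elapsed = 3:50 PM − 5:25 PM (+1 day) = 22 hours 25 minutes.

22 hours 25 minutes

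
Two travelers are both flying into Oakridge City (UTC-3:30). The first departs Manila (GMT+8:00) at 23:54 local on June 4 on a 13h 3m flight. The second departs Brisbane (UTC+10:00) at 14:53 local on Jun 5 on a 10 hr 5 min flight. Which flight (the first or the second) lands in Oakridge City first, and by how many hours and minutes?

Flight 1 in UTC: 23:54 − 8:00 = 15:54 on Jun 4.
+13 hours and 3 minutes → arrive 04:57 UTC on Jun 5.
Flight 2 in UTC: 14:53 − 10:00 = 04:53 on Jun 5.
+10 hours and 5 minutes → arrive 14:58 UTC on Jun 5.
Flight 1 lands earlier by 10 hours 1 minute.

the first, by 10 hours 1 minute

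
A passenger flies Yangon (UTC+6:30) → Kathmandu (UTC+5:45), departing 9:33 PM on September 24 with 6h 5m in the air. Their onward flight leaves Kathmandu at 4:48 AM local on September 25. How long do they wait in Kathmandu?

Convert departure to UTC: 9:33 PM − 6:30 = 3:03 PM UTC on Sep 24.
Add 6 hours and 5 minutes flight time → 9:08 PM UTC.
Kathmandu is UTC+5:45, so local arrival = 9:08 PM + 5:45 = 2:53 AM on Sep 25.
Layover = 4:48 AM − 2:53 AM = 1 hour 55 minutes.

1 hour 55 minutes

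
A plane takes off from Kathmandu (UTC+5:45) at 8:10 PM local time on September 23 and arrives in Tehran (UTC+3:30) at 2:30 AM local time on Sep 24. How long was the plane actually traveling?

Tehran is 2:15 behind Kathmandu.
Clock-face elapsed time (ignoring zones) is 6 hours 20 minutes.
Actual elapsed = 6 hours 20 minutes + 2:15 = 8 hours 35 minutes.

8 hours 35 minutes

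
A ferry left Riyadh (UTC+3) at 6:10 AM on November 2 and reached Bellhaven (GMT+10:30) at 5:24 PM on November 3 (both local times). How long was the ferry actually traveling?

27 hours 44 minutes

Departure in UTC: 6:10 AM − 3:00 = 3:10 AM on Nov 2.
Arrival in UTC: 5:24 PM − 10:30 = 6:54 AM on Nov 3.
Elapsed = 6:54 AM − 3:10 AM (+1 day) = 27 hours 44 minutes.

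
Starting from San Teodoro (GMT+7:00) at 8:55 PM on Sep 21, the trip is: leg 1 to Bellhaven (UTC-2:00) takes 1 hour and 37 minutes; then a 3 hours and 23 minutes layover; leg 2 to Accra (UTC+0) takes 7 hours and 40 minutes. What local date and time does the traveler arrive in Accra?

2:35 AM on Sep 22

Convert departure to UTC: 8:55 PM − 7:00 = 1:55 PM UTC on Sep 21.
Add 1 hour 37 minutes leg 1 → 3:32 PM UTC.
Add 3 hours and 23 minutes layover in Bellhaven → 6:55 PM UTC.
Add 7 hours and 40 minutes leg 2 → 2:35 AM UTC (Sep 22).
Accra is UTC+0, so local arrival is the same: 2:35 AM on Sep 22.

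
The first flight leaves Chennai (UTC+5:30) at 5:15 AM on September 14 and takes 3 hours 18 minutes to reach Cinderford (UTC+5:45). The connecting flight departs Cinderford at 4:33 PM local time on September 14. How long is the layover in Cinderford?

Convert departure to UTC: 5:15 AM − 5:30 = 11:45 PM UTC on Sep 13.
Add 3 hours 18 minutes flight time → 3:03 AM UTC (Sep 14).
Cinderford is UTC+5:45, so local arrival = 3:03 AM + 5:45 = 8:48 AM on Sep 14.
Layover = 4:33 PM − 8:48 AM = 7 hours 45 minutes.

7 hours 45 minutes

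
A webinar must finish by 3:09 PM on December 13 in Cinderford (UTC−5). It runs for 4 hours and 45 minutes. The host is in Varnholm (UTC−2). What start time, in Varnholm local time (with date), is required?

Target end time in UTC: 3:09 PM + 5:00 = 8:09 PM on Dec 13.
Subtract 4 hours and 45 minutes → start 3:24 PM UTC on Dec 13.
Varnholm is UTC−2:00: 3:24 PM − 2:00 = 1:24 PM on Dec 13.

1:24 PM on Dec 13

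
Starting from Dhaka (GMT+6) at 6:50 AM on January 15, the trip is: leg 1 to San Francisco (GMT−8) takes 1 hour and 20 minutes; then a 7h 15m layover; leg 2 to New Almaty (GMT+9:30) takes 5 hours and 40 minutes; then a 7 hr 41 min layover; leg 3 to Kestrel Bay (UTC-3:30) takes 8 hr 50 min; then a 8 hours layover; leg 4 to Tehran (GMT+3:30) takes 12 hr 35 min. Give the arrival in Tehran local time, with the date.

7:41 AM on Jan 17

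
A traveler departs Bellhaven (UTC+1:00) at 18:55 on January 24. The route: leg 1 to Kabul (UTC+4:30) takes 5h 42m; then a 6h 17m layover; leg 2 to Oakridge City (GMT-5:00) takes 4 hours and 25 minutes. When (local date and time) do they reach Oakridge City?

05:19 on Jan 25

Convert departure to UTC: 18:55 − 1:00 = 17:55 UTC on Jan 24.
Add 5 hours 42 minutes leg 1 → 23:37 UTC.
Add 6 hours and 17 minutes layover in Kabul → 05:54 UTC (Jan 25).
Add 4 hours and 25 minutes leg 2 → 10:19 UTC.
Oakridge City is UTC−5:00, so local arrival = 10:19 − 5:00 = 05:19 on Jan 25.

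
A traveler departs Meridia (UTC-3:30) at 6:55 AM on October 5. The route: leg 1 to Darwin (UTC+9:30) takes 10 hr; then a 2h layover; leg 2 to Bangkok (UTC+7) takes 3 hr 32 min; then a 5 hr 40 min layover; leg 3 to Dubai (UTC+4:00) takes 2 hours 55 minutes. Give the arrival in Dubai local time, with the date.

Convert departure to UTC: 6:55 AM + 3:30 = 10:25 AM UTC on Oct 5.
Add 10 hours leg 1 → 8:25 PM UTC.
Add 2 hours layover in Darwin → 10:25 PM UTC.
Add 3 hours 32 minutes leg 2 → 1:57 AM UTC (Oct 6).
Add 5 hours and 40 minutes layover in Bangkok → 7:37 AM UTC.
Add 2 hours 55 minutes leg 3 → 10:32 AM UTC.
Dubai is UTC+4:00, so local arrival = 10:32 AM + 4:00 = 2:32 PM on Oct 6.

2:32 PM on October 6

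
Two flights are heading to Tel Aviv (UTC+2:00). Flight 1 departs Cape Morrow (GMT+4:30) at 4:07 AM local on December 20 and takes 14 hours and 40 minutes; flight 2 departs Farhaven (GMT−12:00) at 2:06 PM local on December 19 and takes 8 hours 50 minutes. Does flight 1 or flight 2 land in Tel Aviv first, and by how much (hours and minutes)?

the second, by 3 hours 21 minutes

Flight 1 in UTC: 4:07 AM − 4:30 = 11:37 PM on Dec 19.
+14 hours and 40 minutes → arrive 2:17 PM UTC on Dec 20.
Flight 2 in UTC: 2:06 PM + 12:00 = 2:06 AM on Dec 20.
+8 hours 50 minutes → arrive 10:56 AM UTC on Dec 20.
Flight 2 lands earlier by 3 hours 21 minutes.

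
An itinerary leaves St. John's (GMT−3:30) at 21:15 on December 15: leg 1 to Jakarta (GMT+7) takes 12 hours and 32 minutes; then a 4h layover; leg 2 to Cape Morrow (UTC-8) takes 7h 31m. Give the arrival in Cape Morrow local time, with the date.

Convert departure to UTC: 21:15 + 3:30 = 00:45 UTC on Dec 16.
Add 12 hours 32 minutes leg 1 → 13:17 UTC.
Add 4 hours layover in Jakarta → 17:17 UTC.
Add 7 hours and 31 minutes leg 2 → 00:48 UTC (Dec 17).
Cape Morrow is UTC−8:00, so local arrival = 00:48 − 8:00 = 16:48 on Dec 16.

16:48 on December 16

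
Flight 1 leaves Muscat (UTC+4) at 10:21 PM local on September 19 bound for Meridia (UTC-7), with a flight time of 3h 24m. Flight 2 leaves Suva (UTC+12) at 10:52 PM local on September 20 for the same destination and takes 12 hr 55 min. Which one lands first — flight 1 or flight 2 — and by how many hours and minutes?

the first, by 26 hours 2 minutes

Flight 1 in UTC: 10:21 PM − 4:00 = 6:21 PM on Sep 19.
+3 hours 24 minutes → arrive 9:45 PM UTC on Sep 19.
Flight 2 in UTC: 10:52 PM − 12:00 = 10:52 AM on Sep 20.
+12 hours and 55 minutes → arrive 11:47 PM UTC on Sep 20.
Flight 1 lands earlier by 26 hours 2 minutes.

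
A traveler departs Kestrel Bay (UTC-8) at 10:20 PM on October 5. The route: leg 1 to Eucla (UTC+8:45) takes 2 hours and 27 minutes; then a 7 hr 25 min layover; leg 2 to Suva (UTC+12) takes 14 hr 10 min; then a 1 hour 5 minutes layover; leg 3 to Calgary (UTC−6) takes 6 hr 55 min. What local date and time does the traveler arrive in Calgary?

Convert departure to UTC: 10:20 PM + 8:00 = 6:20 AM UTC on Oct 6.
Add 2 hours and 27 minutes leg 1 → 8:47 AM UTC.
Add 7 hours 25 minutes layover in Eucla → 4:12 PM UTC.
Add 14 hours and 10 minutes leg 2 → 6:22 AM UTC (Oct 7).
Add 1 hour and 5 minutes layover in Suva → 7:27 AM UTC.
Add 6 hours 55 minutes leg 3 → 2:22 PM UTC.
Calgary is UTC−6:00, so local arrival = 2:22 PM − 6:00 = 8:22 AM on Oct 7.

8:22 AM on Oct 7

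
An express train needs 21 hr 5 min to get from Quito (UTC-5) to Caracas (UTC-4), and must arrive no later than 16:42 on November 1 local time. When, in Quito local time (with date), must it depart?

Target arrival in UTC: 16:42 + 4:00 = 20:42 on Nov 1.
Subtract 21 hours and 5 minutes → departure 23:37 UTC on Oct 31.
Quito is UTC−5:00: 23:37 − 5:00 = 18:37 on Oct 31.

18:37 on October 31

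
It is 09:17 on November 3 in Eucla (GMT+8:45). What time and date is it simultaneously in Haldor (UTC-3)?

Haldor is 11:45 behind Eucla.
Shift by the zone difference: 09:17 − 11:45 = 21:32 on Nov 2 in Haldor.

21:32 on November 2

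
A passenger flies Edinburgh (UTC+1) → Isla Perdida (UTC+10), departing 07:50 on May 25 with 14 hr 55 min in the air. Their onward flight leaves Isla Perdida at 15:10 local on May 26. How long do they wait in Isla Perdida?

Convert departure to UTC: 07:50 − 1:00 = 06:50 UTC on May 25.
Add 14 hours 55 minutes flight time → 21:45 UTC.
Isla Perdida is UTC+10:00, so local arrival = 21:45 + 10:00 = 07:45 on May 26.
Layover = 15:10 − 07:45 = 7 hours 25 minutes.

7 hours 25 minutes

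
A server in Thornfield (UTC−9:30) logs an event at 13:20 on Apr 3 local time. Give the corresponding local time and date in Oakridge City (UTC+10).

08:50 on April 4

Oakridge City is 19:30 ahead of Thornfield.
Shift by the zone difference: 13:20 + 19:30 = 08:50 on Apr 4 in Oakridge City.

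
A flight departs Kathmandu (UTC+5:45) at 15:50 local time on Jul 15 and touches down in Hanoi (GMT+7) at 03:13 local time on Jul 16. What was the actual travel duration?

Departure in UTC: 15:50 − 5:45 = 10:05 on Jul 15.
Arrival in UTC: 03:13 − 7:00 = 20:13 on Jul 15.
Elapsed = 20:13 − 10:05 = 10 hours 8 minutes.

10 hours 8 minutes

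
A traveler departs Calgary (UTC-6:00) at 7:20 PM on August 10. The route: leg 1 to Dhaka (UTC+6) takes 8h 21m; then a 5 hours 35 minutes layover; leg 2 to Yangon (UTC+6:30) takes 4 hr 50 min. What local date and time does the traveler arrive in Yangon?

2:36 AM on August 12

Convert departure to UTC: 7:20 PM + 6:00 = 1:20 AM UTC on Aug 11.
Add 8 hours 21 minutes leg 1 → 9:41 AM UTC.
Add 5 hours 35 minutes layover in Dhaka → 3:16 PM UTC.
Add 4 hours 50 minutes leg 2 → 8:06 PM UTC.
Yangon is UTC+6:30, so local arrival = 8:06 PM + 6:30 = 2:36 AM on Aug 12.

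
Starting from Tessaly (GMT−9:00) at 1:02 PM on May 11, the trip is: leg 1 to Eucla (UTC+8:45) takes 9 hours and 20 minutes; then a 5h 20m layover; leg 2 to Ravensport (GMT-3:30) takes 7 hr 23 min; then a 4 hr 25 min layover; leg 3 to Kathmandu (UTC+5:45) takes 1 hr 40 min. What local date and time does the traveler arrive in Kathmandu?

7:55 AM on May 13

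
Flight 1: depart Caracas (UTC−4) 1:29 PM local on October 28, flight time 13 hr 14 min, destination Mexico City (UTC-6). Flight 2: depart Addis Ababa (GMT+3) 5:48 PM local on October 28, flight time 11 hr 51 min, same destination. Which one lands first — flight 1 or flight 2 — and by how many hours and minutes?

the second, by 4 hours 4 minutes

Flight 1 in UTC: 1:29 PM + 4:00 = 5:29 PM on Oct 28.
+13 hours and 14 minutes → arrive 6:43 AM UTC on Oct 29.
Flight 2 in UTC: 5:48 PM − 3:00 = 2:48 PM on Oct 28.
+11 hours 51 minutes → arrive 2:39 AM UTC on Oct 29.
Flight 2 lands earlier by 4 hours 4 minutes.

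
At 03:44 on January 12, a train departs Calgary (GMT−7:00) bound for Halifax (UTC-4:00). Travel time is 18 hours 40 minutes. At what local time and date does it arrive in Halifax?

01:24 on January 13

Convert departure to UTC: 03:44 + 7:00 = 10:44 UTC on Jan 12.
Add 18 hours and 40 minutes travel time → 05:24 UTC (Jan 13).
Halifax is UTC−4:00, so local arrival = 05:24 − 4:00 = 01:24 on Jan 13.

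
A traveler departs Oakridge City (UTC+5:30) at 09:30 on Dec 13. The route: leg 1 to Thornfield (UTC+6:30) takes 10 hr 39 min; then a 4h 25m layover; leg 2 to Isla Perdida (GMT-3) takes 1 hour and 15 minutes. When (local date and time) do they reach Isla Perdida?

Convert departure to UTC: 09:30 − 5:30 = 04:00 UTC on Dec 13.
Add 10 hours 39 minutes leg 1 → 14:39 UTC.
Add 4 hours and 25 minutes layover in Thornfield → 19:04 UTC.
Add 1 hour and 15 minutes leg 2 → 20:19 UTC.
Isla Perdida is UTC−3:00, so local arrival = 20:19 − 3:00 = 17:19 on Dec 13.

17:19 on December 13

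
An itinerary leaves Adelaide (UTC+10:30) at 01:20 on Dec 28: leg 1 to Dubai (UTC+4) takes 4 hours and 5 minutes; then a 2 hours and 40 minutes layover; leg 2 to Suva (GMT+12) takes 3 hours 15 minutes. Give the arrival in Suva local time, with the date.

12:50 on December 28

Convert departure to UTC: 01:20 − 10:30 = 14:50 UTC on Dec 27.
Add 4 hours 5 minutes leg 1 → 18:55 UTC.
Add 2 hours 40 minutes layover in Dubai → 21:35 UTC.
Add 3 hours and 15 minutes leg 2 → 00:50 UTC (Dec 28).
Suva is UTC+12:00, so local arrival = 00:50 + 12:00 = 12:50 on Dec 28.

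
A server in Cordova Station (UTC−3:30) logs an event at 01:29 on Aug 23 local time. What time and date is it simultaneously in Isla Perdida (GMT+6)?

10:59 on August 23

In UTC: 01:29 + 3:30 = 04:59 on Aug 23.
Isla Perdida is UTC+6:00: 04:59 + 6:00 = 10:59 on Aug 23.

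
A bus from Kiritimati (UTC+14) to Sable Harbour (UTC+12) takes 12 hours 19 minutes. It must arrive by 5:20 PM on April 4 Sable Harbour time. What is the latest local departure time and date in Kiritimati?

7:01 AM on Apr 4

Target arrival in UTC: 5:20 PM − 12:00 = 5:20 AM on Apr 4.
Subtract 12 hours and 19 minutes → departure 5:01 PM UTC on Apr 3.
Kiritimati is UTC+14:00: 5:01 PM + 14:00 = 7:01 AM on Apr 4.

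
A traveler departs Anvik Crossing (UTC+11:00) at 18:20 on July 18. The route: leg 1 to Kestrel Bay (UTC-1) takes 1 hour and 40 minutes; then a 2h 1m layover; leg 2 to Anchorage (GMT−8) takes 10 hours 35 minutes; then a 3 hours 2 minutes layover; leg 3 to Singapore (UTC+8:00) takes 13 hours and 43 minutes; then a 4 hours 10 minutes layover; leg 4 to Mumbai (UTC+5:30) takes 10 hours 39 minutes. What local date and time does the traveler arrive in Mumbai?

Convert departure to UTC: 18:20 − 11:00 = 07:20 UTC on Jul 18.
Add 1 hour 40 minutes leg 1 → 09:00 UTC.
Add 2 hours 1 minute layover in Kestrel Bay → 11:01 UTC.
Add 10 hours and 35 minutes leg 2 → 21:36 UTC.
Add 3 hours and 2 minutes layover in Anchorage → 00:38 UTC (Jul 19).
Add 13 hours and 43 minutes leg 3 → 14:21 UTC.
Add 4 hours 10 minutes layover in Singapore → 18:31 UTC.
Add 10 hours 39 minutes leg 4 → 05:10 UTC (Jul 20).
Mumbai is UTC+5:30, so local arrival = 05:10 + 5:30 = 10:40 on Jul 20.

10:40 on July 20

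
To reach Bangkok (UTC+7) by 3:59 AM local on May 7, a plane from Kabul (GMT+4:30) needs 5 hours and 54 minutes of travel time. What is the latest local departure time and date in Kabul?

Target arrival in UTC: 3:59 AM − 7:00 = 8:59 PM on May 6.
Subtract 5 hours 54 minutes → departure 3:05 PM UTC on May 6.
Kabul is UTC+4:30: 3:05 PM + 4:30 = 7:35 PM on May 6.

7:35 PM on May 6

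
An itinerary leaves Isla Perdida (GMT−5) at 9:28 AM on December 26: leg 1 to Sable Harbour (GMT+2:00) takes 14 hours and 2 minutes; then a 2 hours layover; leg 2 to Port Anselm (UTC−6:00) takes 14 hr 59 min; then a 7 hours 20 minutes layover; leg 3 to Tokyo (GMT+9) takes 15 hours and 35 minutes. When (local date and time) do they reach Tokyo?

Convert departure to UTC: 9:28 AM + 5:00 = 2:28 PM UTC on Dec 26.
Add 14 hours 2 minutes leg 1 → 4:30 AM UTC (Dec 27).
Add 2 hours layover in Sable Harbour → 6:30 AM UTC.
Add 14 hours and 59 minutes leg 2 → 9:29 PM UTC.
Add 7 hours 20 minutes layover in Port Anselm → 4:49 AM UTC (Dec 28).
Add 15 hours and 35 minutes leg 3 → 8:24 PM UTC.
Tokyo is UTC+9:00, so local arrival = 8:24 PM + 9:00 = 5:24 AM on Dec 29.

5:24 AM on December 29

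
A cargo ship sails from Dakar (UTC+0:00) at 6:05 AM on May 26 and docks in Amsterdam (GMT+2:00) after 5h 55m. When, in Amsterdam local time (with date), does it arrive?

Dakar is at UTC+0, so departure is already 6:05 AM UTC on May 26.
Add 5 hours 55 minutes travel time → 12:00 PM UTC.
Amsterdam is UTC+2:00, so local arrival = 12:00 PM + 2:00 = 2:00 PM on May 26.

2:00 PM on May 26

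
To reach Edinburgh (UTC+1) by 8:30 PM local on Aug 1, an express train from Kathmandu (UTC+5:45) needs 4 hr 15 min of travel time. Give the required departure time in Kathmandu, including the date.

Target arrival in UTC: 8:30 PM − 1:00 = 7:30 PM on Aug 1.
Subtract 4 hours 15 minutes → departure 3:15 PM UTC on Aug 1.
Kathmandu is UTC+5:45: 3:15 PM + 5:45 = 9:00 PM on Aug 1.

9:00 PM on Aug 1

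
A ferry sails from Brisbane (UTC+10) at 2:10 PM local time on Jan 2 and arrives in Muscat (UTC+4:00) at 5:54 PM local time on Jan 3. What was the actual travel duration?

Departure in UTC: 2:10 PM − 10:00 = 4:10 AM on Jan 2.
Arrival in UTC: 5:54 PM − 4:00 = 1:54 PM on Jan 3.
Elapsed = 1:54 PM − 4:10 AM (+1 day) = 33 hours 44 minutes.

33 hours 44 minutes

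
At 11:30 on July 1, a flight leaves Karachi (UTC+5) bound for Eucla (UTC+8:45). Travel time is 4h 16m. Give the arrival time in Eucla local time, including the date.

19:31 on July 1

Convert departure to UTC: 11:30 − 5:00 = 06:30 UTC on Jul 1.
Add 4 hours 16 minutes travel time → 10:46 UTC.
Eucla is UTC+8:45, so local arrival = 10:46 + 8:45 = 19:31 on Jul 1.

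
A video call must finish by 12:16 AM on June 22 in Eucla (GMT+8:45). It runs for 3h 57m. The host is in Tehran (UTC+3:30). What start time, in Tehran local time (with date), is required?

Target end time in UTC: 12:16 AM − 8:45 = 3:31 PM on Jun 21.
Subtract 3 hours 57 minutes → start 11:34 AM UTC on Jun 21.
Tehran is UTC+3:30: 11:34 AM + 3:30 = 3:04 PM on Jun 21.

3:04 PM on June 21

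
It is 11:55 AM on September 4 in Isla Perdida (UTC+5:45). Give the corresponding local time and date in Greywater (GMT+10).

In UTC: 11:55 AM − 5:45 = 6:10 AM on Sep 4.
Greywater is UTC+10:00: 6:10 AM + 10:00 = 4:10 PM on Sep 4.

4:10 PM on September 4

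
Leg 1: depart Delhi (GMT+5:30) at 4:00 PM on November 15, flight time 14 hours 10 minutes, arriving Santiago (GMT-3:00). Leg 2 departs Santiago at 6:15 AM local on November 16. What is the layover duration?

8 hours 35 minutes

Convert departure to UTC: 4:00 PM − 5:30 = 10:30 AM UTC on Nov 15.
Add 14 hours 10 minutes flight time → 12:40 AM UTC (Nov 16).
Santiago is UTC−3:00, so local arrival = 12:40 AM − 3:00 = 9:40 PM on Nov 15.
Layover = 6:15 AM − 9:40 PM (+1 day) = 8 hours 35 minutes.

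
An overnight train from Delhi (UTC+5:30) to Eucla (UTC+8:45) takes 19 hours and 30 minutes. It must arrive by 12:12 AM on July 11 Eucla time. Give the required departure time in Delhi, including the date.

1:27 AM on Jul 10

Target arrival in UTC: 12:12 AM − 8:45 = 3:27 PM on Jul 10.
Subtract 19 hours 30 minutes → departure 7:57 PM UTC on Jul 9.
Delhi is UTC+5:30: 7:57 PM + 5:30 = 1:27 AM on Jul 10.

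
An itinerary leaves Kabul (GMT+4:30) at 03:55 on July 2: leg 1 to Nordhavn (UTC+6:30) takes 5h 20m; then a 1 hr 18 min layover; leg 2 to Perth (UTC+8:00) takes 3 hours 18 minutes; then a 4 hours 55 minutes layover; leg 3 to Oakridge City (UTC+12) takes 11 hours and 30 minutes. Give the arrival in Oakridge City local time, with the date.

Convert departure to UTC: 03:55 − 4:30 = 23:25 UTC on Jul 1.
Add 5 hours 20 minutes leg 1 → 04:45 UTC (Jul 2).
Add 1 hour 18 minutes layover in Nordhavn → 06:03 UTC.
Add 3 hours 18 minutes leg 2 → 09:21 UTC.
Add 4 hours 55 minutes layover in Perth → 14:16 UTC.
Add 11 hours 30 minutes leg 3 → 01:46 UTC (Jul 3).
Oakridge City is UTC+12:00, so local arrival = 01:46 + 12:00 = 13:46 on Jul 3.

13:46 on July 3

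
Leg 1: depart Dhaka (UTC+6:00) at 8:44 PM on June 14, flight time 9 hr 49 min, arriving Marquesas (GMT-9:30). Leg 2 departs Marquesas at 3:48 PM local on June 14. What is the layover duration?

45 minutes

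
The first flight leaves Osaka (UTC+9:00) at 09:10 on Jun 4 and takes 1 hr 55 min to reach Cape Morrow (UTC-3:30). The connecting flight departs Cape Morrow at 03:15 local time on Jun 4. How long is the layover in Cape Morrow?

Convert departure to UTC: 09:10 − 9:00 = 00:10 UTC on Jun 4.
Add 1 hour 55 minutes flight time → 02:05 UTC.
Cape Morrow is UTC−3:30, so local arrival = 02:05 − 3:30 = 22:35 on Jun 3.
Layover = 03:15 − 22:35 (+1 day) = 4 hours 40 minutes.

4 hours 40 minutes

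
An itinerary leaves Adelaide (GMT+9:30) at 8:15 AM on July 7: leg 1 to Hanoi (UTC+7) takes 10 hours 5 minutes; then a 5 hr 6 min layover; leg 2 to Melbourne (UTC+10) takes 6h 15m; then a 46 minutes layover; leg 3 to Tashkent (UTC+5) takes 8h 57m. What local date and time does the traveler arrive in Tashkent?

10:54 AM on July 8

Convert departure to UTC: 8:15 AM − 9:30 = 10:45 PM UTC on Jul 6.
Add 10 hours 5 minutes leg 1 → 8:50 AM UTC (Jul 7).
Add 5 hours and 6 minutes layover in Hanoi → 1:56 PM UTC.
Add 6 hours and 15 minutes leg 2 → 8:11 PM UTC.
Add 46 minutes layover in Melbourne → 8:57 PM UTC.
Add 8 hours and 57 minutes leg 3 → 5:54 AM UTC (Jul 8).
Tashkent is UTC+5:00, so local arrival = 5:54 AM + 5:00 = 10:54 AM on Jul 8.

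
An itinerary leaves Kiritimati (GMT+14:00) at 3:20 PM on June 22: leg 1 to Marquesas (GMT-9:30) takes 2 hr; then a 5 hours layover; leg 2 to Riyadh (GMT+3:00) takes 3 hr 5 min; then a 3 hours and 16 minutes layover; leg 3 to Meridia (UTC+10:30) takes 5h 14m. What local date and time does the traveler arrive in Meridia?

6:25 AM on June 23

Convert departure to UTC: 3:20 PM − 14:00 = 1:20 AM UTC on Jun 22.
Add 2 hours leg 1 → 3:20 AM UTC.
Add 5 hours layover in Marquesas → 8:20 AM UTC.
Add 3 hours and 5 minutes leg 2 → 11:25 AM UTC.
Add 3 hours 16 minutes layover in Riyadh → 2:41 PM UTC.
Add 5 hours and 14 minutes leg 3 → 7:55 PM UTC.
Meridia is UTC+10:30, so local arrival = 7:55 PM + 10:30 = 6:25 AM on Jun 23.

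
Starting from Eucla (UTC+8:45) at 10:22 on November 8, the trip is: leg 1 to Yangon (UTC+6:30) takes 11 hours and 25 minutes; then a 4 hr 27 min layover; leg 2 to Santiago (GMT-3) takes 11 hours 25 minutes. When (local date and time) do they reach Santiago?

Convert departure to UTC: 10:22 − 8:45 = 01:37 UTC on Nov 8.
Add 11 hours and 25 minutes leg 1 → 13:02 UTC.
Add 4 hours and 27 minutes layover in Yangon → 17:29 UTC.
Add 11 hours and 25 minutes leg 2 → 04:54 UTC (Nov 9).
Santiago is UTC−3:00, so local arrival = 04:54 − 3:00 = 01:54 on Nov 9.

01:54 on November 9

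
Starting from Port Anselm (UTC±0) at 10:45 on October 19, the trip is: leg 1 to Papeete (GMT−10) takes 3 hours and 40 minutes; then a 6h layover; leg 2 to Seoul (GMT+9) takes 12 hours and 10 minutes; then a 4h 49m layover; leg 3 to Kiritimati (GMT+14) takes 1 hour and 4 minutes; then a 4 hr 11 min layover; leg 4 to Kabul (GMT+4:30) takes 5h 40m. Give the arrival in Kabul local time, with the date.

04:49 on October 21

Port Anselm is at UTC+0, so departure is already 10:45 UTC on Oct 19.
Add 3 hours and 40 minutes leg 1 → 14:25 UTC.
Add 6 hours layover in Papeete → 20:25 UTC.
Add 12 hours and 10 minutes leg 2 → 08:35 UTC (Oct 20).
Add 4 hours 49 minutes layover in Seoul → 13:24 UTC.
Add 1 hour and 4 minutes leg 3 → 14:28 UTC.
Add 4 hours and 11 minutes layover in Kiritimati → 18:39 UTC.
Add 5 hours and 40 minutes leg 4 → 00:19 UTC (Oct 21).
Kabul is UTC+4:30, so local arrival = 00:19 + 4:30 = 04:49 on Oct 21.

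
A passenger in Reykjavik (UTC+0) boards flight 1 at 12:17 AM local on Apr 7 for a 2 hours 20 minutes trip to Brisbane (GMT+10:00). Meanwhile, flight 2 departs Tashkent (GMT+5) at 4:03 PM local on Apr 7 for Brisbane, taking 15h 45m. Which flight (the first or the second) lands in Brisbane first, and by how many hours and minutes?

the first, by 24 hours 11 minutes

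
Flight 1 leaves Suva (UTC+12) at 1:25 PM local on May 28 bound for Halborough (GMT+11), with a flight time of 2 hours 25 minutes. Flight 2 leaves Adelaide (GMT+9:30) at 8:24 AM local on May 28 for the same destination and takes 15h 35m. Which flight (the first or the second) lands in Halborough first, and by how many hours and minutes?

the first, by 10 hours 39 minutes

Flight 1 in UTC: 1:25 PM − 12:00 = 1:25 AM on May 28.
+2 hours 25 minutes → arrive 3:50 AM UTC on May 28.
Flight 2 in UTC: 8:24 AM − 9:30 = 10:54 PM on May 27.
+15 hours 35 minutes → arrive 2:29 PM UTC on May 28.
Flight 1 lands earlier by 10 hours 39 minutes.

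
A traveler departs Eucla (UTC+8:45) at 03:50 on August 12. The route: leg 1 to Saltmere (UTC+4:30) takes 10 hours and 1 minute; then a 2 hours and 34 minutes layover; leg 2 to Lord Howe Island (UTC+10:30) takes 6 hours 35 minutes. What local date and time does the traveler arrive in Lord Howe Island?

00:45 on August 13

Convert departure to UTC: 03:50 − 8:45 = 19:05 UTC on Aug 11.
Add 10 hours and 1 minute leg 1 → 05:06 UTC (Aug 12).
Add 2 hours 34 minutes layover in Saltmere → 07:40 UTC.
Add 6 hours 35 minutes leg 2 → 14:15 UTC.
Lord Howe Island is UTC+10:30, so local arrival = 14:15 + 10:30 = 00:45 on Aug 13.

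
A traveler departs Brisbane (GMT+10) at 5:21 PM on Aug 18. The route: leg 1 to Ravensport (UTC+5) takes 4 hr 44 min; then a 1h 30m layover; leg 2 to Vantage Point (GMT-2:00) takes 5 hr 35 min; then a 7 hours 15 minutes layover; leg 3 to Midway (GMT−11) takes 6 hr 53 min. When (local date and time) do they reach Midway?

Convert departure to UTC: 5:21 PM − 10:00 = 7:21 AM UTC on Aug 18.
Add 4 hours and 44 minutes leg 1 → 12:05 PM UTC.
Add 1 hour and 30 minutes layover in Ravensport → 1:35 PM UTC.
Add 5 hours and 35 minutes leg 2 → 7:10 PM UTC.
Add 7 hours 15 minutes layover in Vantage Point → 2:25 AM UTC (Aug 19).
Add 6 hours 53 minutes leg 3 → 9:18 AM UTC.
Midway is UTC−11:00, so local arrival = 9:18 AM − 11:00 = 10:18 PM on Aug 18.

10:18 PM on Aug 18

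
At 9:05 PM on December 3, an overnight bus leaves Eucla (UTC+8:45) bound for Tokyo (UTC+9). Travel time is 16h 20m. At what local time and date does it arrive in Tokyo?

Convert departure to UTC: 9:05 PM − 8:45 = 12:20 PM UTC on Dec 3.
Add 16 hours and 20 minutes travel time → 4:40 AM UTC (Dec 4).
Tokyo is UTC+9:00, so local arrival = 4:40 AM + 9:00 = 1:40 PM on Dec 4.

1:40 PM on Dec 4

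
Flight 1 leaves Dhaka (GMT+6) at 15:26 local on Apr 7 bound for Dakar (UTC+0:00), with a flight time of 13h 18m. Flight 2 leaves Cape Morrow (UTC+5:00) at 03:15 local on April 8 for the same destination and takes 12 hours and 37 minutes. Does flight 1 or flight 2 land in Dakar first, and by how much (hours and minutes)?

the first, by 12 hours 8 minutes

Flight 1 in UTC: 15:26 − 6:00 = 09:26 on Apr 7.
+13 hours 18 minutes → arrive 22:44 UTC on Apr 7.
Flight 2 in UTC: 03:15 − 5:00 = 22:15 on Apr 7.
+12 hours and 37 minutes → arrive 10:52 UTC on Apr 8.
Flight 1 lands earlier by 12 hours 8 minutes.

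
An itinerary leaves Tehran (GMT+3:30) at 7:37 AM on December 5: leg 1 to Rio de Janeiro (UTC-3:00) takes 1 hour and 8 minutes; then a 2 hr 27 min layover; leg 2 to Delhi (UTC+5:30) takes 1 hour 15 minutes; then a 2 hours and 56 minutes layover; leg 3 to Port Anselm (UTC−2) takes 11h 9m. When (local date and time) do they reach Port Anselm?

9:02 PM on Dec 5

Convert departure to UTC: 7:37 AM − 3:30 = 4:07 AM UTC on Dec 5.
Add 1 hour 8 minutes leg 1 → 5:15 AM UTC.
Add 2 hours and 27 minutes layover in Rio de Janeiro → 7:42 AM UTC.
Add 1 hour and 15 minutes leg 2 → 8:57 AM UTC.
Add 2 hours 56 minutes layover in Delhi → 11:53 AM UTC.
Add 11 hours and 9 minutes leg 3 → 11:02 PM UTC.
Port Anselm is UTC−2:00, so local arrival = 11:02 PM − 2:00 = 9:02 PM on Dec 5.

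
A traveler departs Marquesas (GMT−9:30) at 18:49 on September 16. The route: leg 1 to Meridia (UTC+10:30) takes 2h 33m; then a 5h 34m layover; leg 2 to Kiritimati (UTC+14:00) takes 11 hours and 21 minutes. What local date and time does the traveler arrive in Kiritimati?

Convert departure to UTC: 18:49 + 9:30 = 04:19 UTC on Sep 17.
Add 2 hours and 33 minutes leg 1 → 06:52 UTC.
Add 5 hours 34 minutes layover in Meridia → 12:26 UTC.
Add 11 hours and 21 minutes leg 2 → 23:47 UTC.
Kiritimati is UTC+14:00, so local arrival = 23:47 + 14:00 = 13:47 on Sep 18.

13:47 on Sep 18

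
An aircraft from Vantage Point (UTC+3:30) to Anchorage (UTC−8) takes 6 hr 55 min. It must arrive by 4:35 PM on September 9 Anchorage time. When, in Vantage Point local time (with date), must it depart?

9:10 PM on September 9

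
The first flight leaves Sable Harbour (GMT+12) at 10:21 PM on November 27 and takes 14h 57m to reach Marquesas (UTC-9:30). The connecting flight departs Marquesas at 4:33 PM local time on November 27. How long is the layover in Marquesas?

45 minutes

Convert departure to UTC: 10:21 PM − 12:00 = 10:21 AM UTC on Nov 27.
Add 14 hours and 57 minutes flight time → 1:18 AM UTC (Nov 28).
Marquesas is UTC−9:30, so local arrival = 1:18 AM − 9:30 = 3:48 PM on Nov 27.
Layover = 4:33 PM − 3:48 PM = 45 minutes.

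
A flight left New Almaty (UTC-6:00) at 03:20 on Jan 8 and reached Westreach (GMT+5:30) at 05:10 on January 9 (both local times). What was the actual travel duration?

Westreach is 11:30 ahead of New Almaty.
Clock-face elapsed time (ignoring zones) is 25 hours 50 minutes.
Actual elapsed = 25 hours 50 minutes − 11:30 = 14 hours 20 minutes.

14 hours 20 minutes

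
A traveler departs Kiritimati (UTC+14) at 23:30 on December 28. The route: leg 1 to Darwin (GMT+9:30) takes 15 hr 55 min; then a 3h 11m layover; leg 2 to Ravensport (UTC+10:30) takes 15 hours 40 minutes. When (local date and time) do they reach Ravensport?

Convert departure to UTC: 23:30 − 14:00 = 09:30 UTC on Dec 28.
Add 15 hours and 55 minutes leg 1 → 01:25 UTC (Dec 29).
Add 3 hours 11 minutes layover in Darwin → 04:36 UTC.
Add 15 hours 40 minutes leg 2 → 20:16 UTC.
Ravensport is UTC+10:30, so local arrival = 20:16 + 10:30 = 06:46 on Dec 30.

06:46 on December 30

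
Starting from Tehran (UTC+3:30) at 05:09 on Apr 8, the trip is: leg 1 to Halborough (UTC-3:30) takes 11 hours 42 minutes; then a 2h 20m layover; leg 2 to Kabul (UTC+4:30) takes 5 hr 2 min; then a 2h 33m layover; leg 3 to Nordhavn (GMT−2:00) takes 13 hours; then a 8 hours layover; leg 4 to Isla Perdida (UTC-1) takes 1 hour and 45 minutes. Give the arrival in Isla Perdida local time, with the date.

Convert departure to UTC: 05:09 − 3:30 = 01:39 UTC on Apr 8.
Add 11 hours and 42 minutes leg 1 → 13:21 UTC.
Add 2 hours and 20 minutes layover in Halborough → 15:41 UTC.
Add 5 hours 2 minutes leg 2 → 20:43 UTC.
Add 2 hours and 33 minutes layover in Kabul → 23:16 UTC.
Add 13 hours leg 3 → 12:16 UTC (Apr 9).
Add 8 hours layover in Nordhavn → 20:16 UTC.
Add 1 hour and 45 minutes leg 4 → 22:01 UTC.
Isla Perdida is UTC−1:00, so local arrival = 22:01 − 1:00 = 21:01 on Apr 9.

21:01 on April 9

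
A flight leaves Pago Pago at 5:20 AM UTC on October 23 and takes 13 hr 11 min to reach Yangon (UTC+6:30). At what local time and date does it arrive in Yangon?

Departure is given in UTC: 5:20 AM on Oct 23.
Add 13 hours and 11 minutes → 6:31 PM UTC.
Yangon is UTC+6:30: 6:31 PM + 6:30 = 1:01 AM on Oct 24.

1:01 AM on October 24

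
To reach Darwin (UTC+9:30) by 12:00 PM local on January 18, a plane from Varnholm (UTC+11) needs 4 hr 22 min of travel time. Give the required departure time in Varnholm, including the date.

9:08 AM on Jan 18

Target arrival in UTC: 12:00 PM − 9:30 = 2:30 AM on Jan 18.
Subtract 4 hours 22 minutes → departure 10:08 PM UTC on Jan 17.
Varnholm is UTC+11:00: 10:08 PM + 11:00 = 9:08 AM on Jan 18.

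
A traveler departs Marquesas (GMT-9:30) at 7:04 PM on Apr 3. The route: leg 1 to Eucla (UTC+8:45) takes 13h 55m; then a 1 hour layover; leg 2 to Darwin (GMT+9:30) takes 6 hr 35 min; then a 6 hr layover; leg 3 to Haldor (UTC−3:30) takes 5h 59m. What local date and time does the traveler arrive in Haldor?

Convert departure to UTC: 7:04 PM + 9:30 = 4:34 AM UTC on Apr 4.
Add 13 hours and 55 minutes leg 1 → 6:29 PM UTC.
Add 1 hour layover in Eucla → 7:29 PM UTC.
Add 6 hours 35 minutes leg 2 → 2:04 AM UTC (Apr 5).
Add 6 hours layover in Darwin → 8:04 AM UTC.
Add 5 hours and 59 minutes leg 3 → 2:03 PM UTC.
Haldor is UTC−3:30, so local arrival = 2:03 PM − 3:30 = 10:33 AM on Apr 5.

10:33 AM on Apr 5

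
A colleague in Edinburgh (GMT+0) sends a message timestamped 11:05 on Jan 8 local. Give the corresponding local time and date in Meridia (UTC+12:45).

Edinburgh is UTC+0 so that is 11:05 UTC.
Meridia is UTC+12:45: 11:05 + 12:45 = 23:50 on Jan 8.

23:50 on January 8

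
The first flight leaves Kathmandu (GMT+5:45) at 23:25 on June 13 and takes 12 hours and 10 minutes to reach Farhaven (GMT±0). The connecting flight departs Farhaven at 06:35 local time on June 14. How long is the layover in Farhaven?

Convert departure to UTC: 23:25 − 5:45 = 17:40 UTC on Jun 13.
Add 12 hours 10 minutes flight time → 05:50 UTC (Jun 14).
Farhaven is UTC+0, so local arrival is the same: 05:50 on Jun 14.
Layover = 06:35 − 05:50 = 45 minutes.

45 minutes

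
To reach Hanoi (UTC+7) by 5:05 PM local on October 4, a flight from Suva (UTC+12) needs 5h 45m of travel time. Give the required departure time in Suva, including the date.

Target arrival in UTC: 5:05 PM − 7:00 = 10:05 AM on Oct 4.
Subtract 5 hours 45 minutes → departure 4:20 AM UTC on Oct 4.
Suva is UTC+12:00: 4:20 AM + 12:00 = 4:20 PM on Oct 4.

4:20 PM on Oct 4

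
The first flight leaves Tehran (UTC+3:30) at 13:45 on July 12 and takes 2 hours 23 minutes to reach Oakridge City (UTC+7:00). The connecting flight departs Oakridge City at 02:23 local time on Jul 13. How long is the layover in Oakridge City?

Convert departure to UTC: 13:45 − 3:30 = 10:15 UTC on Jul 12.
Add 2 hours 23 minutes flight time → 12:38 UTC.
Oakridge City is UTC+7:00, so local arrival = 12:38 + 7:00 = 19:38 on Jul 12.
Layover = 02:23 − 19:38 (+1 day) = 6 hours 45 minutes.

6 hours 45 minutes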